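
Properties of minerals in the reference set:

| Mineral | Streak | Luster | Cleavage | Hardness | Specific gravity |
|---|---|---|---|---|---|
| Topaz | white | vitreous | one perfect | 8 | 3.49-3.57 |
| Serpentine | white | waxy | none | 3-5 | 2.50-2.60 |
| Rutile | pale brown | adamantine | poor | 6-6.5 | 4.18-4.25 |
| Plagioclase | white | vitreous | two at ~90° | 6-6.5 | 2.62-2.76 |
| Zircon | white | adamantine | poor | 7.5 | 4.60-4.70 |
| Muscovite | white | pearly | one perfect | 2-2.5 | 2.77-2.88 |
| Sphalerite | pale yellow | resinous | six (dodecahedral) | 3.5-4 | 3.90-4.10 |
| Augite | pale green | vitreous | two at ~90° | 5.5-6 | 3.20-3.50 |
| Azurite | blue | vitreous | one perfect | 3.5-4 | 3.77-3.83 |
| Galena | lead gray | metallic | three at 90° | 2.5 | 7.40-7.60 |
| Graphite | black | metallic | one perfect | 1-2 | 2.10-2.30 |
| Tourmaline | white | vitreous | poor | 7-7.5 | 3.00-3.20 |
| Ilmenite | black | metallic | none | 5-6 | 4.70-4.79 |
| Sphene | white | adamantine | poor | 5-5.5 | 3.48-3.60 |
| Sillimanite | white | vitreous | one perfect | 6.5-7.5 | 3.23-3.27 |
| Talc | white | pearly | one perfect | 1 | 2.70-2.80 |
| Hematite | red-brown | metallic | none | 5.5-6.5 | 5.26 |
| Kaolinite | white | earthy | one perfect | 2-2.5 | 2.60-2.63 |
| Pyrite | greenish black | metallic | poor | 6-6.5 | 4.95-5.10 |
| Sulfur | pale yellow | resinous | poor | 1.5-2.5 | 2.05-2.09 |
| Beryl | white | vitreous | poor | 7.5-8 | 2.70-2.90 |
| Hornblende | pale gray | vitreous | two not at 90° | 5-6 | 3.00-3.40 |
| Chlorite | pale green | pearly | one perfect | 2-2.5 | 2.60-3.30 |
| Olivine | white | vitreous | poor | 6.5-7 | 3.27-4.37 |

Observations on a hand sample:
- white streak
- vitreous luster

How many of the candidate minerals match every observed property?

6

White streak — narrows the field to Topaz, Serpentine, Plagioclase, Zircon, Muscovite, Tourmaline, Sphene, Sillimanite, Talc, Kaolinite, Beryl, Olivine.
Vitreous luster rules out Serpentine, Zircon, Muscovite, Sphene, Talc, Kaolinite.
Remaining candidates: Beryl, Olivine, Plagioclase, Sillimanite, Topaz, Tourmaline.
That is 6 minerals.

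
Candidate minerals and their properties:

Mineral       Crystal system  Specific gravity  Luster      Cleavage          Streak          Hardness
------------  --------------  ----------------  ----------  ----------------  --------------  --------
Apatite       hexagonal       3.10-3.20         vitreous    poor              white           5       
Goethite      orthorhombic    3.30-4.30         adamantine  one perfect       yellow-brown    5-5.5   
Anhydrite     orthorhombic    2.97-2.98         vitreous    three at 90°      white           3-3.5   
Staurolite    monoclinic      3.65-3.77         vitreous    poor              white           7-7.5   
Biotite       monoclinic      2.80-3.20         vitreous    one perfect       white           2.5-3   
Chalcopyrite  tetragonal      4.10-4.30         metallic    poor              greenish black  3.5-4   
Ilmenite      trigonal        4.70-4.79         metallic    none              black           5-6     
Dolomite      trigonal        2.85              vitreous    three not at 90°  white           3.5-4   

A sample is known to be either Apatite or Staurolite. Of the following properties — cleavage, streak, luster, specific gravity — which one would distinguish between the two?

Cleavage: both poor — same for both.
Streak: both white — same for both.
Luster: both vitreous — same for both.
Specific gravity: Apatite 3.10-3.20, Staurolite 3.65-3.77 — different.
Only specific gravity differs between Apatite and Staurolite among the listed tests.

specific gravity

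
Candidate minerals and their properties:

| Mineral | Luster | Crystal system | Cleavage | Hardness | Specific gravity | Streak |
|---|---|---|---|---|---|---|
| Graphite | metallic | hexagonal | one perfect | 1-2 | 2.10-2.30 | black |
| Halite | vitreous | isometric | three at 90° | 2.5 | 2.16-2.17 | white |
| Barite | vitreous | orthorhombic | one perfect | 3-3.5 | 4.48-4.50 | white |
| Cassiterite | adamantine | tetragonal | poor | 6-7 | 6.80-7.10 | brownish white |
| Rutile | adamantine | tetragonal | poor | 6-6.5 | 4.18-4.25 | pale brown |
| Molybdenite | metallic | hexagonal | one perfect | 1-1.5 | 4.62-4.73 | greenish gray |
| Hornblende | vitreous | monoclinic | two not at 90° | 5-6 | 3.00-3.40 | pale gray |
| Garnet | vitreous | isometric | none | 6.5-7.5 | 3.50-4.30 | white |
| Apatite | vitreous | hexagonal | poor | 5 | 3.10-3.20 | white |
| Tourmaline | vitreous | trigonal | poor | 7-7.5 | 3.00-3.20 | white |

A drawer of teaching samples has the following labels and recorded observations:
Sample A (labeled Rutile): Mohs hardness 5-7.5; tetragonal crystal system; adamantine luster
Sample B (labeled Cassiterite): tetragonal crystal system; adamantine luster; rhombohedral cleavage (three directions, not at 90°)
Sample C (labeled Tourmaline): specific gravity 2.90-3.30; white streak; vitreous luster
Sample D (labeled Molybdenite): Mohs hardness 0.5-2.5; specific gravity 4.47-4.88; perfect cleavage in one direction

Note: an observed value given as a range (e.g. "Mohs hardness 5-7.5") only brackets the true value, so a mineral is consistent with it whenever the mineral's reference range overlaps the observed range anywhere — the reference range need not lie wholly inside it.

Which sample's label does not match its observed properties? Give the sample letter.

Sample A: every observation is compatible with the reference values for Rutile.
Sample B: Cassiterite has cleavage poor, but the record shows rhombohedral cleavage (three directions, not at 90°) — this label is wrong.
Sample C: every observation is compatible with the reference values for Tourmaline.
Sample D: every observation is compatible with the reference values for Molybdenite.
The mislabeled specimen is B.

B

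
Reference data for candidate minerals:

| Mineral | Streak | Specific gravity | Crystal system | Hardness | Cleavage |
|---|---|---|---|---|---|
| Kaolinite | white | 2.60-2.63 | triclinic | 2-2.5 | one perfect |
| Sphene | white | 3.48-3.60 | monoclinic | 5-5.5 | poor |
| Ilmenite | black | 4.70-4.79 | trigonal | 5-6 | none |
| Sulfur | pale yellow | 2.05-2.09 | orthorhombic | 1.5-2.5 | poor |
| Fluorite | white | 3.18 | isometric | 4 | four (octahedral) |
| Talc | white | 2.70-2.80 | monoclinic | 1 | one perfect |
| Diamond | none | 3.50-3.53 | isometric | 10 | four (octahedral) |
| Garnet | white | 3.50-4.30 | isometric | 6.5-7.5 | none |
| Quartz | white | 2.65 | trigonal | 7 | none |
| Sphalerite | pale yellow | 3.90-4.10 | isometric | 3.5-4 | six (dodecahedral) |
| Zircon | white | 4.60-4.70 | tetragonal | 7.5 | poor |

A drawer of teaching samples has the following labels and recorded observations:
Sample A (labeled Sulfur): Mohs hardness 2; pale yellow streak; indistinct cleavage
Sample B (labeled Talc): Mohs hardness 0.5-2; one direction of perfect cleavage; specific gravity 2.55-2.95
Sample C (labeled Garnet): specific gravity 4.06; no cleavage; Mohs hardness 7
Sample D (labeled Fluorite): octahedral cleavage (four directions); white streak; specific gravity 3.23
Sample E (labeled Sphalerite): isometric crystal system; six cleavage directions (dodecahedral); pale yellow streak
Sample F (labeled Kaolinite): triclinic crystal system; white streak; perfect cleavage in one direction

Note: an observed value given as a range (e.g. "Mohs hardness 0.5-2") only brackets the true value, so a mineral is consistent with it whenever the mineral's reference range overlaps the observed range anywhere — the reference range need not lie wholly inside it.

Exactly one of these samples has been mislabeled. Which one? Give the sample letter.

Sample A: every observation is compatible with the reference values for Sulfur.
Sample B: every observation is compatible with the reference values for Talc.
Sample C: every observation is compatible with the reference values for Garnet.
Sample D: Fluorite has SG 3.18, but the record shows specific gravity 3.23 — this label is wrong.
Sample E: every observation is compatible with the reference values for Sphalerite.
Sample F: every observation is compatible with the reference values for Kaolinite.
The mislabeled specimen is D.

D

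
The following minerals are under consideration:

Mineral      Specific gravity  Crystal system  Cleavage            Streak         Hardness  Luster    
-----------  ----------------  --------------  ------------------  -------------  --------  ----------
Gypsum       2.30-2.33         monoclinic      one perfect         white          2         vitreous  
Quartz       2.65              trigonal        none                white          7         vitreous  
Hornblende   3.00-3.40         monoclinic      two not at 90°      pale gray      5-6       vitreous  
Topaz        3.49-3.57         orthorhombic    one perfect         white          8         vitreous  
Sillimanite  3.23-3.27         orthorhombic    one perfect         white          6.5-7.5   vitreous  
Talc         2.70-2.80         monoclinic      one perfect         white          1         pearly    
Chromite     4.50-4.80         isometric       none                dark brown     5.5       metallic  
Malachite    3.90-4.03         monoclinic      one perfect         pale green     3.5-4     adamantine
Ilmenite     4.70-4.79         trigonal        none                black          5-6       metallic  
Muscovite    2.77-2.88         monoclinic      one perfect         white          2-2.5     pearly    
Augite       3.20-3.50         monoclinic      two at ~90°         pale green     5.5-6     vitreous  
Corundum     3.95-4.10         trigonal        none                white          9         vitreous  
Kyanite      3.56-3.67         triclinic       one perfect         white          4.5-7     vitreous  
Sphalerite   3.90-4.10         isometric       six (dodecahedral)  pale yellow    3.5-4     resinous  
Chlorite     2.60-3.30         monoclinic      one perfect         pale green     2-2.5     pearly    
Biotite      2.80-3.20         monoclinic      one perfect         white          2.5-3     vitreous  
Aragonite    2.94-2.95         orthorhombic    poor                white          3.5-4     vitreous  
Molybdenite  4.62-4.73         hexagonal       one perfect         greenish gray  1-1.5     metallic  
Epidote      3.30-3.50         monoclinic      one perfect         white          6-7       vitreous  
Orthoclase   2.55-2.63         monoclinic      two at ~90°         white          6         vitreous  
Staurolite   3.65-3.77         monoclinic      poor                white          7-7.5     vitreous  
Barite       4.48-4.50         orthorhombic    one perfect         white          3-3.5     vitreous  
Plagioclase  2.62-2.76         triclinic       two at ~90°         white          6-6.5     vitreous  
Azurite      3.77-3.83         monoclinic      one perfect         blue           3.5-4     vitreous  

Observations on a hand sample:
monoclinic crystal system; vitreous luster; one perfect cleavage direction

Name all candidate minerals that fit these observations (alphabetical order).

Azurite, Biotite, Epidote, Gypsum

Monoclinic crystal system — leaves Gypsum, Hornblende, Talc, Malachite, Muscovite, Augite, Chlorite, Biotite, Epidote, Orthoclase, Staurolite, Azurite.
Vitreous luster rules out Talc, Malachite, Muscovite, Chlorite.
One perfect cleavage direction eliminates Hornblende, Augite, Orthoclase, Staurolite.
Remaining candidates: Azurite, Biotite, Epidote, Gypsum.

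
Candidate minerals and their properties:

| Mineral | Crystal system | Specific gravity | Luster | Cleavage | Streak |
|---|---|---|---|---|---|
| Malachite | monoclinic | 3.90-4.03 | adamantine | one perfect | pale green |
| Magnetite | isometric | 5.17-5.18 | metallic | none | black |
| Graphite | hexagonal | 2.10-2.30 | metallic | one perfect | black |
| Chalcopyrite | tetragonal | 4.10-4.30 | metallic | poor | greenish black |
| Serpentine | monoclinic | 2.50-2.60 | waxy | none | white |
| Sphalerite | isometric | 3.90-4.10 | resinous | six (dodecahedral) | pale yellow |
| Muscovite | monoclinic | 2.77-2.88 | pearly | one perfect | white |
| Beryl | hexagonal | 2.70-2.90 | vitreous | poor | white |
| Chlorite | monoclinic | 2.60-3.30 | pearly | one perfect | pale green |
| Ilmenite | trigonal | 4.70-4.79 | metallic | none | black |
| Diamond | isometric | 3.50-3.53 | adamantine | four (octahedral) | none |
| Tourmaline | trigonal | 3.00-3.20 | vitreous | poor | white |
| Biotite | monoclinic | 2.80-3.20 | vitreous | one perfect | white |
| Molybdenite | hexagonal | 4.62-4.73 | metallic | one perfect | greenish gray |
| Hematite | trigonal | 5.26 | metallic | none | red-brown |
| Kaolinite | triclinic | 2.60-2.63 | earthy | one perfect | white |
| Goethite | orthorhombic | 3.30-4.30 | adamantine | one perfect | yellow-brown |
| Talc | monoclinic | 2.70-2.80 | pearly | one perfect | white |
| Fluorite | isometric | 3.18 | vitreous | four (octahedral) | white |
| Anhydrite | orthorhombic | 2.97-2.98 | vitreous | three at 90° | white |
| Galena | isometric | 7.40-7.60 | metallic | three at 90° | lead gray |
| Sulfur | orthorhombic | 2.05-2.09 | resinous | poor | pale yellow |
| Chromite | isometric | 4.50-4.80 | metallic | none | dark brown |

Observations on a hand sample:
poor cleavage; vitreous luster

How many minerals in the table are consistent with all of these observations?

Poor cleavage — narrows the field to Chalcopyrite, Beryl, Tourmaline, Sulfur.
Vitreous luster excludes Chalcopyrite, Sulfur.
Consistent with every observation: Beryl, Tourmaline.
That is 2 minerals.

2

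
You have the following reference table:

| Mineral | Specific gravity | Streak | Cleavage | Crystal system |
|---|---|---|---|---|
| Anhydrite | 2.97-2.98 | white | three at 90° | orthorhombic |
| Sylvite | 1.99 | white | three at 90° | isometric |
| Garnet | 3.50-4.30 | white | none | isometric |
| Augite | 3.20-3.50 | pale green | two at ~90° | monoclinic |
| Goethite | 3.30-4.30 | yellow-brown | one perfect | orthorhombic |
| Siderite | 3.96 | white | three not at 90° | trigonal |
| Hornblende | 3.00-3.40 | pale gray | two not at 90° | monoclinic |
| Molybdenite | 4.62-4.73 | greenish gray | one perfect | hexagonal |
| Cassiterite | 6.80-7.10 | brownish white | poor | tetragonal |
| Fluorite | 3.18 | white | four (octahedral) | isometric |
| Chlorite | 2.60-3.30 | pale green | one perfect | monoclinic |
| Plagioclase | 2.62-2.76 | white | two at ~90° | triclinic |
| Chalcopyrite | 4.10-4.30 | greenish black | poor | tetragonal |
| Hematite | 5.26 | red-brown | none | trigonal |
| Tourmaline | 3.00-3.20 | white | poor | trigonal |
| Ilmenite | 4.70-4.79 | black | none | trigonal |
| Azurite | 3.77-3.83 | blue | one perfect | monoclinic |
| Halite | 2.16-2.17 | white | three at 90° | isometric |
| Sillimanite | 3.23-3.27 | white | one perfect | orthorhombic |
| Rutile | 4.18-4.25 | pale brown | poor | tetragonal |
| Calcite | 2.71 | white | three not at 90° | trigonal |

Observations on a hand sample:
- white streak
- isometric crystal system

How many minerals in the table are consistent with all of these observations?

4

White streak — Anhydrite, Sylvite, Garnet, Siderite, Fluorite, Plagioclase, Tourmaline, Halite, Sillimanite, Calcite remain.
Isometric crystal system — Sylvite, Garnet, Fluorite, Halite remain.
The minerals that satisfy all observations are Fluorite, Garnet, Halite, Sylvite.
That is 4 minerals.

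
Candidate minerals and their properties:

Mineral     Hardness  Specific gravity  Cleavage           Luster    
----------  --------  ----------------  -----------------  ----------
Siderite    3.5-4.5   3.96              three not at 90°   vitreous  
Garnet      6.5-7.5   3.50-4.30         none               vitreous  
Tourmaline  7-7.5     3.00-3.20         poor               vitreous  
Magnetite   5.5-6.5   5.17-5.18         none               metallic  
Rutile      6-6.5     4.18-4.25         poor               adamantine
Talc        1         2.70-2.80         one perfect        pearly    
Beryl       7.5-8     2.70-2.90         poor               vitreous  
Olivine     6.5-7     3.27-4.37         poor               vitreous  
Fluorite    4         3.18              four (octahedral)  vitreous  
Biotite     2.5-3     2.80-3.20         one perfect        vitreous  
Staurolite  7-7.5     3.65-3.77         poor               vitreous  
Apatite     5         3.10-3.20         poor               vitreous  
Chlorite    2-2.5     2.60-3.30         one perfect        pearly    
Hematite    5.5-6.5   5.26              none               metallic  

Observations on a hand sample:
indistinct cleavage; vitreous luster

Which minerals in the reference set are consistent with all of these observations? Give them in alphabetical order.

Apatite, Beryl, Olivine, Staurolite, Tourmaline

Indistinct cleavage — narrows the field to Tourmaline, Rutile, Beryl, Olivine, Staurolite, Apatite.
Vitreous luster is inconsistent with Rutile.
The minerals that satisfy all observations are Apatite, Beryl, Olivine, Staurolite, Tourmaline.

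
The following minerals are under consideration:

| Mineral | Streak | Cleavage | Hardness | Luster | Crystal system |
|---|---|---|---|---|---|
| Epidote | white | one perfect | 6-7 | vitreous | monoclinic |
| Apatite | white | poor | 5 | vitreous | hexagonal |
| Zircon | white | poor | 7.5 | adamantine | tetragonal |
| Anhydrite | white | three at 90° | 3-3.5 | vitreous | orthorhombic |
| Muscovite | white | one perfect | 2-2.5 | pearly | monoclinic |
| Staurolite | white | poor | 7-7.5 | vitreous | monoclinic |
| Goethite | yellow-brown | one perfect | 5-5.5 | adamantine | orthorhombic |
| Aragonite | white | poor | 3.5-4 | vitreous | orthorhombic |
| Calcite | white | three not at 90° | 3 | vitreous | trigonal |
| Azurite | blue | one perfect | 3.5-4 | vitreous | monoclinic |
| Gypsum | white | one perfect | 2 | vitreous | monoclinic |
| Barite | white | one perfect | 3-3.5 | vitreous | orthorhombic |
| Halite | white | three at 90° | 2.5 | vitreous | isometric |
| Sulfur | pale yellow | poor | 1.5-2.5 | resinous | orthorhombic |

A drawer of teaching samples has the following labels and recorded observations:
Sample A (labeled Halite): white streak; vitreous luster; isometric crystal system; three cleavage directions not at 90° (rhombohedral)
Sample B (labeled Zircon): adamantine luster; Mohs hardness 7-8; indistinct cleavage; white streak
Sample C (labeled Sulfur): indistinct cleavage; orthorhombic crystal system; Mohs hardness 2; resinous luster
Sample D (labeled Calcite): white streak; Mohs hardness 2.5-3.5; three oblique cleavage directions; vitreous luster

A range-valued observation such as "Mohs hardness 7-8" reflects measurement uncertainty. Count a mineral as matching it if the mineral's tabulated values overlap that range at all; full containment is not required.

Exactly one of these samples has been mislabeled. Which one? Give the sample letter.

A

Sample A: three cleavage directions not at 90° (rhombohedral) is outside the reference for Halite (cleavage three at 90°) — mislabeled.
Sample B: observations are consistent with Zircon.
Sample C: observations are consistent with Sulfur.
Sample D: observations are consistent with Calcite.
The mislabeled specimen is A.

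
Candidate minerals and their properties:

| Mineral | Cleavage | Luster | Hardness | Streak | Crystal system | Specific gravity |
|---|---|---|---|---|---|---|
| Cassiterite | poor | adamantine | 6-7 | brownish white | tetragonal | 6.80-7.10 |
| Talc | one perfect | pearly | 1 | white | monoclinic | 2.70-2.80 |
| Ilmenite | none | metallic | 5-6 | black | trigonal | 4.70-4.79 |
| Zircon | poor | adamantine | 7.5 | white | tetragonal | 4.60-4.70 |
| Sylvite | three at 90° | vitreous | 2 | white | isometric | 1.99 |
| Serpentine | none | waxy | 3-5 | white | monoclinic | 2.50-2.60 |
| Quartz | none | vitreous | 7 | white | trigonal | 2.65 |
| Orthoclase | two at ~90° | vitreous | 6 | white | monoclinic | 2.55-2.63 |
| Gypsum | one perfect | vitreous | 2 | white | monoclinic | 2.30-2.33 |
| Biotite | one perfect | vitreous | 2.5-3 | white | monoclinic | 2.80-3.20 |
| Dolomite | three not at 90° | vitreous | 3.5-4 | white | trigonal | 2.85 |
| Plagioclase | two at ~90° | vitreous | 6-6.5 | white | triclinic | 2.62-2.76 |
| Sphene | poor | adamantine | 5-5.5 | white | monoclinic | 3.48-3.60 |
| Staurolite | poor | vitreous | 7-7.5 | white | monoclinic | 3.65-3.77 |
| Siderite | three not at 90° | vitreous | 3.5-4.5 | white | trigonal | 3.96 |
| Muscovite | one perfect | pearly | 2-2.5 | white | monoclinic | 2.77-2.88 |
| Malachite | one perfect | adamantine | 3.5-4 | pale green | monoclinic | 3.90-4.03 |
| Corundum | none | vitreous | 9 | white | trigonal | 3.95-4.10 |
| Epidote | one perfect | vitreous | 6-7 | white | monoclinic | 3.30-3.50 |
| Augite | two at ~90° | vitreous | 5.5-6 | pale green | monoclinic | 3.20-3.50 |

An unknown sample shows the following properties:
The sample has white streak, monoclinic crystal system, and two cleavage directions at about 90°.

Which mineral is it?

White streak rules out Cassiterite, Ilmenite, Malachite, Augite.
Monoclinic crystal system — Talc, Serpentine, Orthoclase, Gypsum, Biotite, Sphene, Staurolite, Muscovite, Epidote remain.
Two cleavage directions at about 90° — leaves Orthoclase.
The only mineral consistent with every observation is Orthoclase.

Orthoclase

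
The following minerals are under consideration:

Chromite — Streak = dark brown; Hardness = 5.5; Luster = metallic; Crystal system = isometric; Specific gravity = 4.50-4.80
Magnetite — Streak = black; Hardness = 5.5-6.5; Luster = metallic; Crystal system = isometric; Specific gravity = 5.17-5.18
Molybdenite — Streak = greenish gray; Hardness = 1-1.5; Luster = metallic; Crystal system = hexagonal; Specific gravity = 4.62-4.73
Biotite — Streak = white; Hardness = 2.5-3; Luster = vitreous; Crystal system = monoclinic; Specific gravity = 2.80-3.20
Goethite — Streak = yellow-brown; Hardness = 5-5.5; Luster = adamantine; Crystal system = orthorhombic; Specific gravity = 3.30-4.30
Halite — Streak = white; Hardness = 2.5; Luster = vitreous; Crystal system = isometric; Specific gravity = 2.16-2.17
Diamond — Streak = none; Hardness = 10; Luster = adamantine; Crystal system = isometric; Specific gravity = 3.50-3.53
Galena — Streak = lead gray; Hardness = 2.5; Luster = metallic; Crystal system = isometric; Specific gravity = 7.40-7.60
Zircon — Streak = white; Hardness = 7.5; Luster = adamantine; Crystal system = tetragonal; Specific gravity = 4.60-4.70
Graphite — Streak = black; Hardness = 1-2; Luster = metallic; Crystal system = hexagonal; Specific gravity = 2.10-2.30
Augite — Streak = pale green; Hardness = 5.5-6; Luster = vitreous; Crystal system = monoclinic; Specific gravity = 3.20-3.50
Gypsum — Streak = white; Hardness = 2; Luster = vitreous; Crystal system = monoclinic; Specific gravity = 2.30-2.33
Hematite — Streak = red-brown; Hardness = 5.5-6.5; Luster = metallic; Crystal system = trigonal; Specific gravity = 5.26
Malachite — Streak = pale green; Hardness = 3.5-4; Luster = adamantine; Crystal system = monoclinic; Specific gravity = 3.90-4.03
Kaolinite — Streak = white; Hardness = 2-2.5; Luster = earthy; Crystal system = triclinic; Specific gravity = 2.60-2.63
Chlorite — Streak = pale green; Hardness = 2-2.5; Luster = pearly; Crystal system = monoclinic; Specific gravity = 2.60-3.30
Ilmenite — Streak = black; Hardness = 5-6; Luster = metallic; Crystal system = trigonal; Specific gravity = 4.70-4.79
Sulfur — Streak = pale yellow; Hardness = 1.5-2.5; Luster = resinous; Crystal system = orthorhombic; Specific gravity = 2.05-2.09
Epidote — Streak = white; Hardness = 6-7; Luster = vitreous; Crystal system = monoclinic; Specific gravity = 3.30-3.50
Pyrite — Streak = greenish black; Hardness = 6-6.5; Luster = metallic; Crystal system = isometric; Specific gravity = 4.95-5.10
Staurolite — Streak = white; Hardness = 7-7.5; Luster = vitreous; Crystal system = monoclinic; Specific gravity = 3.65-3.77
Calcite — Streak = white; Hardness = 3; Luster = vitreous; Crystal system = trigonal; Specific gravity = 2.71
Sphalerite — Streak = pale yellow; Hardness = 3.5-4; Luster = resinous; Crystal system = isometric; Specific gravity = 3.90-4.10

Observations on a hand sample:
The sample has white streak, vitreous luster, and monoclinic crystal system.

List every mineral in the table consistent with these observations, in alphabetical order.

White streak — Biotite, Halite, Zircon, Gypsum, Kaolinite, Epidote, Staurolite, Calcite remain.
Vitreous luster eliminates Zircon, Kaolinite.
Monoclinic crystal system rules out Halite, Calcite.
Remaining candidates: Biotite, Epidote, Gypsum, Staurolite.

Biotite, Epidote, Gypsum, Staurolite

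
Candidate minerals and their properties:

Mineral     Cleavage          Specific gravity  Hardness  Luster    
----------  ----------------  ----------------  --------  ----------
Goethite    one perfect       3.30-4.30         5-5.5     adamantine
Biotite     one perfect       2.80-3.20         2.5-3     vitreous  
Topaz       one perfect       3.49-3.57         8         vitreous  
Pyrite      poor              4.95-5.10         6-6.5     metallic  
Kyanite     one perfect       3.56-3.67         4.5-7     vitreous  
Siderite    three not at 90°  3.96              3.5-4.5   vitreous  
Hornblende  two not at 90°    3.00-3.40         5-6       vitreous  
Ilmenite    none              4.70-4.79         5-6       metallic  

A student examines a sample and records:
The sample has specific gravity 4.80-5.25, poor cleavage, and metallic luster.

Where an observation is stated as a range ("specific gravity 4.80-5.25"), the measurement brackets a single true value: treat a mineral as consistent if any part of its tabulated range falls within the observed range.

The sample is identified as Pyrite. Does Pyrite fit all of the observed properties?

Specific gravity 4.80-5.25 — agrees with Pyrite (SG 4.95-5.10).
Poor cleavage — agrees with Pyrite (cleavage poor).
Metallic luster — agrees with Pyrite (metallic luster).
All observations are consistent with the tabulated values for Pyrite.

Consistent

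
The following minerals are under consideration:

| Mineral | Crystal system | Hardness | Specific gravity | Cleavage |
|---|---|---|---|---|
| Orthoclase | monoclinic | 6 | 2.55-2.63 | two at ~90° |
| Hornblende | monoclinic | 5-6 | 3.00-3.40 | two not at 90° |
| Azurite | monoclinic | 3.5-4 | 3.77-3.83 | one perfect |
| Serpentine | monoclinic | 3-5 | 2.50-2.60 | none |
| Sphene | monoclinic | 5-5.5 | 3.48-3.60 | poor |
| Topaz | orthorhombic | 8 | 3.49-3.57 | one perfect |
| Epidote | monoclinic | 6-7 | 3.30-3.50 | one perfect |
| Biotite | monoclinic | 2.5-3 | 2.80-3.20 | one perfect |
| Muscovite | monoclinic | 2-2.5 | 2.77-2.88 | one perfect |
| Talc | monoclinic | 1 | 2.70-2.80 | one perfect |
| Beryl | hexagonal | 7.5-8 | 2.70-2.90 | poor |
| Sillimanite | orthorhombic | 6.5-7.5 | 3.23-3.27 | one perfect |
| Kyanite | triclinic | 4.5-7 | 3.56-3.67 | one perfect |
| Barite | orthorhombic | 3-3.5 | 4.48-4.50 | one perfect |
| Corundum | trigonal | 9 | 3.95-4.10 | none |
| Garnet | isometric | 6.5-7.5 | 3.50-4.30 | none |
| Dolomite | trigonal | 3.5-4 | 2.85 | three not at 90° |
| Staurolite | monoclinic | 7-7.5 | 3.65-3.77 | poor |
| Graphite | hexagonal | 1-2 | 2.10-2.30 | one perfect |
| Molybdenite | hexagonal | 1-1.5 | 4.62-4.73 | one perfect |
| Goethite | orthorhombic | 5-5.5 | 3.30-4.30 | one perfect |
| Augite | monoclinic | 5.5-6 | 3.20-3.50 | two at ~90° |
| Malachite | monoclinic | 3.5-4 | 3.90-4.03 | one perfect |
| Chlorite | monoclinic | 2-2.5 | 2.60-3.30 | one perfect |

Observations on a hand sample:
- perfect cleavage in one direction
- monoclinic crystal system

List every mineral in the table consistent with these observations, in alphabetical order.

Azurite, Biotite, Chlorite, Epidote, Malachite, Muscovite, Talc

Perfect cleavage in one direction — leaves Azurite, Topaz, Epidote, Biotite, Muscovite, Talc, Sillimanite, Kyanite, Barite, Graphite, Molybdenite, Goethite, Malachite, Chlorite.
Monoclinic crystal system — Azurite, Epidote, Biotite, Muscovite, Talc, Malachite, Chlorite remain.
Remaining candidates: Azurite, Biotite, Chlorite, Epidote, Malachite, Muscovite, Talc.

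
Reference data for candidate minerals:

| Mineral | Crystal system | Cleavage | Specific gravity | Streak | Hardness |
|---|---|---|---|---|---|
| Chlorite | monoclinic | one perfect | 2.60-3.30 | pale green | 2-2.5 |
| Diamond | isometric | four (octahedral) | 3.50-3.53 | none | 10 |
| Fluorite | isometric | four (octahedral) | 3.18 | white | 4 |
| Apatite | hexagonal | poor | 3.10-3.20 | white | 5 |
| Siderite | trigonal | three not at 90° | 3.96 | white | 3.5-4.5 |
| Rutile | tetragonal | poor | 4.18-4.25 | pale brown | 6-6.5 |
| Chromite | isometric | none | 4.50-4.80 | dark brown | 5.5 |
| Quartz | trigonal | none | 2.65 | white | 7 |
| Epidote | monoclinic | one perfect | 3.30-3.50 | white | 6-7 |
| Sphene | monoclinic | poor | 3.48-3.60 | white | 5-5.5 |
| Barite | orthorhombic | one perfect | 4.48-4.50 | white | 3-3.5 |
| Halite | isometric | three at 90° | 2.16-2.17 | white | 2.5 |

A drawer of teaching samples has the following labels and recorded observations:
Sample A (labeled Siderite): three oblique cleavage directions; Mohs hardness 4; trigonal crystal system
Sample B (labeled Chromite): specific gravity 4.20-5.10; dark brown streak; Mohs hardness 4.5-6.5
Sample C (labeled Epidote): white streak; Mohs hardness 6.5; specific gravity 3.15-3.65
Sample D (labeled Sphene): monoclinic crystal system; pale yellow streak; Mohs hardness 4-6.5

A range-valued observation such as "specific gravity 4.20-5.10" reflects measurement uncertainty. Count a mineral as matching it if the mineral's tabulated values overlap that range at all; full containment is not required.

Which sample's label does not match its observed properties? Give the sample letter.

Sample A: observations are consistent with Siderite.
Sample B: observations are consistent with Chromite.
Sample C: observations are consistent with Epidote.
Sample D: Sphene has white streak, but the record shows pale yellow streak — this label is wrong.
Sample D is the mislabeled one.

D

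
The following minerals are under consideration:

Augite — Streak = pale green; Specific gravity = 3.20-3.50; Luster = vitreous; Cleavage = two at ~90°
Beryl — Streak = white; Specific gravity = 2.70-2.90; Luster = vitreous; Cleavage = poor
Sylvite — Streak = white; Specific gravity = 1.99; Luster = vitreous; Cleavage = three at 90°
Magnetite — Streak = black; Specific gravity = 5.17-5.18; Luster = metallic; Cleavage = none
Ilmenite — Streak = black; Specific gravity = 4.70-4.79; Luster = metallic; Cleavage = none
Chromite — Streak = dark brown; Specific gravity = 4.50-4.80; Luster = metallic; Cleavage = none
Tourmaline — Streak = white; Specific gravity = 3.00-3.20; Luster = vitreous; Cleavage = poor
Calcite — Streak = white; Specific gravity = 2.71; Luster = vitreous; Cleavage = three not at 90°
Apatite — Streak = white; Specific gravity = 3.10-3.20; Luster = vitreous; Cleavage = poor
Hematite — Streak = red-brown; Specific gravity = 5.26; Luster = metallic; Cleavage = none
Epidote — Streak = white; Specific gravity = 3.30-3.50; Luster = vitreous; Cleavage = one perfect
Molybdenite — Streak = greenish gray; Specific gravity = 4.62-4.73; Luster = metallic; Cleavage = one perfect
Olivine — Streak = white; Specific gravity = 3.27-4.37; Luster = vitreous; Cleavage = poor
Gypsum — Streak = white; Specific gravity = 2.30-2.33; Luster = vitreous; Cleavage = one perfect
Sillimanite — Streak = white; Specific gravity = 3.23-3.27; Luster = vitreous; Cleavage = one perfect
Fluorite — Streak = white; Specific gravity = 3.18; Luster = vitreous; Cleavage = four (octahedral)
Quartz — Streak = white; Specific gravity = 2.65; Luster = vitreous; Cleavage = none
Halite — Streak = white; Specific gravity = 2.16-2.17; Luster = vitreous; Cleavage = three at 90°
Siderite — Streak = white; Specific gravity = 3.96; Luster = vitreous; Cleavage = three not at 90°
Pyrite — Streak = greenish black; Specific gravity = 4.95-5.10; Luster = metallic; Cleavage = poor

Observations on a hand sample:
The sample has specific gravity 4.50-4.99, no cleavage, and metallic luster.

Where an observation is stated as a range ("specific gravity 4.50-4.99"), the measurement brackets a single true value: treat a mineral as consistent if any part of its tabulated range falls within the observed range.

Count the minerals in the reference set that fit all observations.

Specific gravity 4.50-4.99: leaves Ilmenite, Chromite, Molybdenite, Pyrite.
No cleavage excludes Molybdenite, Pyrite.
Metallic luster: no further eliminations.
Remaining candidates: Chromite, Ilmenite.
That is 2 minerals.

2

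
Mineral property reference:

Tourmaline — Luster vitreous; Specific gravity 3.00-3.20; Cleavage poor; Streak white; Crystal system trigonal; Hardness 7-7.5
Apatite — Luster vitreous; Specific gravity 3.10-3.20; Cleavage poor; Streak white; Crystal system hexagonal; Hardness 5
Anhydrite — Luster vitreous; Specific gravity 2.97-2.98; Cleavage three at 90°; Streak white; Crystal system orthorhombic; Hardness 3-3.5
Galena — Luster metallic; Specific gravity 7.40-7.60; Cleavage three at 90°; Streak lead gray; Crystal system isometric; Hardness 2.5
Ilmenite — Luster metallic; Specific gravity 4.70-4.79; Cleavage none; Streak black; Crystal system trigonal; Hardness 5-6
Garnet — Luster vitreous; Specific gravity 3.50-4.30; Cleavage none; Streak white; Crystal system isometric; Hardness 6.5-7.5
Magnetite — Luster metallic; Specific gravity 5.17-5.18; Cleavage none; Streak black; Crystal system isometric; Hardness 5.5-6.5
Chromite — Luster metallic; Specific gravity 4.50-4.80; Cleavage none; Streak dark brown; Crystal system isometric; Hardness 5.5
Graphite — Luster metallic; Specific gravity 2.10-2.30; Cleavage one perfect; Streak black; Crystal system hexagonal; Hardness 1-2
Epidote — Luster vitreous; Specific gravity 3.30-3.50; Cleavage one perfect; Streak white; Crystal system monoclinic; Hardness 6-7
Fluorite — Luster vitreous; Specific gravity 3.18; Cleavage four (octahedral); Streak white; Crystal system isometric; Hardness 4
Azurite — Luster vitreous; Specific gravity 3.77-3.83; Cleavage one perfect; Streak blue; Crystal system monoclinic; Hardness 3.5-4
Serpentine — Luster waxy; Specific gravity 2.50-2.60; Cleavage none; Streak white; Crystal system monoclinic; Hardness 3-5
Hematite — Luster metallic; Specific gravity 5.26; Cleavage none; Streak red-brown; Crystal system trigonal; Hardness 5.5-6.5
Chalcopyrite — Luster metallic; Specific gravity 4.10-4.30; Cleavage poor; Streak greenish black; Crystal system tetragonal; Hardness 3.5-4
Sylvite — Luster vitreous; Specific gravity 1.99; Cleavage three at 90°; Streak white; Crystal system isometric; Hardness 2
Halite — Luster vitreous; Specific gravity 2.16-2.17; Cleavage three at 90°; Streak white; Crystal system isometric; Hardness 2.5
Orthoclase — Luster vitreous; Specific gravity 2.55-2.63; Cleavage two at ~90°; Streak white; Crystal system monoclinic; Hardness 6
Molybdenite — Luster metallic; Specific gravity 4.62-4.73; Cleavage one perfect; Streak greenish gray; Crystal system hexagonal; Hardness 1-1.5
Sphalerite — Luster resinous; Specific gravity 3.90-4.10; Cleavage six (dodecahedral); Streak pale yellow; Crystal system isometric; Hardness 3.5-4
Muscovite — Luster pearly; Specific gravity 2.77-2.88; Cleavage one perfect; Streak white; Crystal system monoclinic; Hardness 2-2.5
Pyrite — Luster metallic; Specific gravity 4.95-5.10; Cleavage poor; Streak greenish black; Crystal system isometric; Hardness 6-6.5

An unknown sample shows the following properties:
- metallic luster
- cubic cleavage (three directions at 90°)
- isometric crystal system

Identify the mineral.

Metallic luster: only Galena, Ilmenite, Magnetite, Chromite, Graphite, Hematite, Chalcopyrite, Molybdenite, Pyrite remain.
Cubic cleavage (three directions at 90°): narrows the field to Galena.
Isometric crystal system: no further eliminations.
Galena is the sole remaining match.

Galena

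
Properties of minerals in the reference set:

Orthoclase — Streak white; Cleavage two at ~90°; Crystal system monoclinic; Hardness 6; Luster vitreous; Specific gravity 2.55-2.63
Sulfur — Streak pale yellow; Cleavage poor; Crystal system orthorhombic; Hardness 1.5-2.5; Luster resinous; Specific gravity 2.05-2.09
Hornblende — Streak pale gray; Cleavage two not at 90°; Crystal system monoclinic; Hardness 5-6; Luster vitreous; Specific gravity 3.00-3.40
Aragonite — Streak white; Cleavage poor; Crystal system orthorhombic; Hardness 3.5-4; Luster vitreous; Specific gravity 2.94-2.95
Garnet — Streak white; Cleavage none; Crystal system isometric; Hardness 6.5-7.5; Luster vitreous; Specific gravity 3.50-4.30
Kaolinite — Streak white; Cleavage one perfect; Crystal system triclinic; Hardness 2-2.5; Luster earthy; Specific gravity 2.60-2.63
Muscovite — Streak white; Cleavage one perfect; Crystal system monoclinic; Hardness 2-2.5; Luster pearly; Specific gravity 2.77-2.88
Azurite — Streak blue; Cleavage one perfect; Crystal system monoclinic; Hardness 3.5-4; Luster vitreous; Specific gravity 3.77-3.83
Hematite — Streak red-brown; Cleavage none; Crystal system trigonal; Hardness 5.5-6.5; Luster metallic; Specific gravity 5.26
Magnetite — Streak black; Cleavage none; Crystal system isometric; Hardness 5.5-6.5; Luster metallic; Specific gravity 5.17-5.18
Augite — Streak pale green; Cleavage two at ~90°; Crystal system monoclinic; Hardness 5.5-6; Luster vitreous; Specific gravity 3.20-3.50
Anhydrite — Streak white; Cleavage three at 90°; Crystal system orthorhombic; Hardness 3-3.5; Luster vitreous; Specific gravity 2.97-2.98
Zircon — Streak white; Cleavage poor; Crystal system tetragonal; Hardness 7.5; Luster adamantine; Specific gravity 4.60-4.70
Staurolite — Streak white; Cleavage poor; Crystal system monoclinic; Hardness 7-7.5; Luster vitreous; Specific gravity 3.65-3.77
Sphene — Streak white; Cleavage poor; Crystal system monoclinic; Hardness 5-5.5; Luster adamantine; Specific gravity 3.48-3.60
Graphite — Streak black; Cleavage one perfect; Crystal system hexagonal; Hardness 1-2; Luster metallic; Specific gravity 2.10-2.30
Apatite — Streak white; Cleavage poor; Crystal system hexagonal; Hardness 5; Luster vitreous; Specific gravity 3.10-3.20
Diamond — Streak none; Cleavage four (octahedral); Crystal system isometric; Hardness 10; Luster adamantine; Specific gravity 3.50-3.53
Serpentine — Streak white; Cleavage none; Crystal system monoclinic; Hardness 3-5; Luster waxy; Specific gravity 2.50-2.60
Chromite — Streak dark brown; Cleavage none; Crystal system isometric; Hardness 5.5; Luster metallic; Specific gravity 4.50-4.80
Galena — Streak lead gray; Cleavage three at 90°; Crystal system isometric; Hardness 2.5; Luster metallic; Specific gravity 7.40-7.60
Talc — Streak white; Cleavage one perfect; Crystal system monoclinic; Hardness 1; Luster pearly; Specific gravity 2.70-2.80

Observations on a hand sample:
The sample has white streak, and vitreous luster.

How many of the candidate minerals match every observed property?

6

White streak: only Orthoclase, Aragonite, Garnet, Kaolinite, Muscovite, Anhydrite, Zircon, Staurolite, Sphene, Apatite, Serpentine, Talc remain.
Vitreous luster is inconsistent with Kaolinite, Muscovite, Zircon, Sphene, Serpentine, Talc.
Consistent with every observation: Anhydrite, Apatite, Aragonite, Garnet, Orthoclase, Staurolite.
That is 6 minerals.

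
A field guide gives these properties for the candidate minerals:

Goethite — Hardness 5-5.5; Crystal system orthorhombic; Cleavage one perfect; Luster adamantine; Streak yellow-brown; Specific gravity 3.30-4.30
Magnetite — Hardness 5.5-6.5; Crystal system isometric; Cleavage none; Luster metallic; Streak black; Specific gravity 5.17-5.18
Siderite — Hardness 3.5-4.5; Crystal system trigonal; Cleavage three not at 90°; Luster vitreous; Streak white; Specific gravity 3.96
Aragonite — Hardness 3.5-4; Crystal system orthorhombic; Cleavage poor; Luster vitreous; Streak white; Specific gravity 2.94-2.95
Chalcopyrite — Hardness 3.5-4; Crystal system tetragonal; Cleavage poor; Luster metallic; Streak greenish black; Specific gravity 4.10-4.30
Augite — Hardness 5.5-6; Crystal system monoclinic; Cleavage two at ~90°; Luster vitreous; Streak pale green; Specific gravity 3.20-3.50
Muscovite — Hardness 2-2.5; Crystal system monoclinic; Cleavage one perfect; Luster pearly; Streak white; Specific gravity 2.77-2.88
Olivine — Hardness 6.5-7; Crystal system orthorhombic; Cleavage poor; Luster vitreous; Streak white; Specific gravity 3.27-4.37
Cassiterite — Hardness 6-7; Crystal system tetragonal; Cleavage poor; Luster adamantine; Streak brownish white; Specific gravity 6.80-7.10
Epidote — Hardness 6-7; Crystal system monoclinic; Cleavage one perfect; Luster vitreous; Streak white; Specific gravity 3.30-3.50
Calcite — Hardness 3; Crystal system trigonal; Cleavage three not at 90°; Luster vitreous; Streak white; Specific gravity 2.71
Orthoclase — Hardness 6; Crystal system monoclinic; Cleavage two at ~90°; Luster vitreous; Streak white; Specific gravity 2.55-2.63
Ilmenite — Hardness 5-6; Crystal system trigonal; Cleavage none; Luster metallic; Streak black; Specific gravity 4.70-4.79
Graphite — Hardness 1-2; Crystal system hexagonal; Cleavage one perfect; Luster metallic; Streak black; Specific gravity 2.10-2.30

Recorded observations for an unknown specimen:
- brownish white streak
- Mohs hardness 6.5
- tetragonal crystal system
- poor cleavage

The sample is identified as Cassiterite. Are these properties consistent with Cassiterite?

Brownish white streak — fits Cassiterite (brownish white streak).
Mohs hardness 6.5 — fits Cassiterite (hardness 6-7).
Tetragonal crystal system — fits Cassiterite (tetragonal system).
Poor cleavage — fits Cassiterite (cleavage poor).
All observations are consistent with the tabulated values for Cassiterite.

Consistent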